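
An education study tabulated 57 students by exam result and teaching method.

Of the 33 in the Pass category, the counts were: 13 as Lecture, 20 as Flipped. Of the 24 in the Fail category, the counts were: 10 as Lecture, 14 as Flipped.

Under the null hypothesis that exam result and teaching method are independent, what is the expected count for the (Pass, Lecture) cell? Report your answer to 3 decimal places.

Row total (Pass) = 33; column total (Lecture) = 23; grand total N = 57.
Expected count = (row total × column total) / N = 33 × 23 / 57 = 13.316.

13.316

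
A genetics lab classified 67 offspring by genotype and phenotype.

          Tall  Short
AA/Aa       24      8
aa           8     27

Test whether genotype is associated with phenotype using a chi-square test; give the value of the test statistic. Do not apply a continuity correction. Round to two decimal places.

18.22

Row totals: 32, 35. Column totals: 32, 35. Grand total N = 67.
Expected counts (row total × column total / N):
  AA/Aa, Tall: 32×32/67 = 15.2836
  AA/Aa, Short: 32×35/67 = 16.7164
  aa, Tall: 35×32/67 = 16.7164
  aa, Short: 35×35/67 = 18.2836
Contributions (O − E)²/E:
  (24 − 15.2836)²/15.2836 = 4.9711
  (8 − 16.7164)²/16.7164 = 4.5450
  (8 − 16.7164)²/16.7164 = 4.5450
  (27 − 18.2836)²/18.2836 = 4.1554
χ² = 4.9711 + 4.5450 + 4.5450 + 4.1554 = 18.22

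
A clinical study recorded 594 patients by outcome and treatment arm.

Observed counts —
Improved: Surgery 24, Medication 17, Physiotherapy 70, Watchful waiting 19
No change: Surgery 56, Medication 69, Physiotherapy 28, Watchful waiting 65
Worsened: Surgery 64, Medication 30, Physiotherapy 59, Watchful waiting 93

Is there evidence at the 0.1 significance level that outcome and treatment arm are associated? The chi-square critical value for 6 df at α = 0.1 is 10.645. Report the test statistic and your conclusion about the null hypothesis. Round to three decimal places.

96.350; reject H₀

Row totals: 130, 218, 246. Column totals: 144, 116, 157, 177. Grand total N = 594.
Expected counts (row total × column total / N):
  Improved, Surgery: 130×144/594 = 31.5152
  Improved, Medication: 130×116/594 = 25.3872
  Improved, Physiotherapy: 130×157/594 = 34.3603
  Improved, Watchful waiting: 130×177/594 = 38.7374
  No change, Surgery: 218×144/594 = 52.8485
  No change, Medication: 218×116/594 = 42.5724
  No change, Physiotherapy: 218×157/594 = 57.6195
  No change, Watchful waiting: 218×177/594 = 64.9596
  Worsened, Surgery: 246×144/594 = 59.6364
  Worsened, Medication: 246×116/594 = 48.0404
  Worsened, Physiotherapy: 246×157/594 = 65.0202
  Worsened, Watchful waiting: 246×177/594 = 73.3030
Contributions (O − E)²/E:
  (24 − 31.5152)²/31.5152 = 1.7921
  (17 − 25.3872)²/25.3872 = 2.7709
  (70 − 34.3603)²/34.3603 = 36.9667
  (19 − 38.7374)²/38.7374 = 10.0566
  (56 − 52.8485)²/52.8485 = 0.1879
  (69 − 42.5724)²/42.5724 = 16.4054
  (28 − 57.6195)²/57.6195 = 15.2260
  (65 − 64.9596)²/64.9596 = 0.0000
  (64 − 59.6364)²/59.6364 = 0.3193
  (30 − 48.0404)²/48.0404 = 6.7746
  (59 − 65.0202)²/65.0202 = 0.5574
  (93 − 73.3030)²/73.3030 = 5.2927
χ² = 1.7921 + 2.7709 + 36.9667 + 10.0566 + 0.1879 + 16.4054 + 15.2260 + 0.0000 + 0.3193 + 6.7746 + 0.5574 + 5.2927 = 96.350
df = (3−1)(4−1) = 6. Since 96.350 > 10.645, reject the null hypothesis of independence at α = 0.1.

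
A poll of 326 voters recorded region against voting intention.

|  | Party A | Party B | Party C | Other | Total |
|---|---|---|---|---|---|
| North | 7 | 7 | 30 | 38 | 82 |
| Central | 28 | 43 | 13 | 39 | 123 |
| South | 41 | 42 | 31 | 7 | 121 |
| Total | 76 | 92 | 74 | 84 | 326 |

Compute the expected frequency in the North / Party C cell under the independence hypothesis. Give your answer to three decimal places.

18.613

Row total (North) = 82; column total (Party C) = 74; grand total N = 326.
Expected count = (row total × column total) / N = 82 × 74 / 326 = 18.613.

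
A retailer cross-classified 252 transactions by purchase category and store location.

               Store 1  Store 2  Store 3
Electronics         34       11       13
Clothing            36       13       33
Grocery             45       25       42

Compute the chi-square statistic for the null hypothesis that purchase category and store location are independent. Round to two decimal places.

Row totals: 58, 82, 112. Column totals: 115, 49, 88. Grand total N = 252.
Expected counts (row total × column total / N):
  Electronics, Store 1: 58×115/252 = 26.468
  Electronics, Store 2: 58×49/252 = 11.278
  Electronics, Store 3: 58×88/252 = 20.254
  Clothing, Store 1: 82×115/252 = 37.421
  Clothing, Store 2: 82×49/252 = 15.944
  Clothing, Store 3: 82×88/252 = 28.635
  Grocery, Store 1: 112×115/252 = 51.111
  Grocery, Store 2: 112×49/252 = 21.778
  Grocery, Store 3: 112×88/252 = 39.111
Contributions (O − E)²/E:
  (34 − 26.468)²/26.468 = 2.1434
  (11 − 11.278)²/11.278 = 0.0069
  (13 − 20.254)²/20.254 = 2.5980
  (36 − 37.421)²/37.421 = 0.0540
  (13 − 15.944)²/15.944 = 0.5436
  (33 − 28.635)²/28.635 = 0.6654
  (45 − 51.111)²/51.111 = 0.7307
  (25 − 21.778)²/21.778 = 0.4767
  (42 − 39.111)²/39.111 = 0.2134
χ² = 2.1434 + 0.0069 + 2.5980 + 0.0540 + 0.5436 + 0.6654 + 0.7307 + 0.4767 + 0.2134 = 7.43

7.43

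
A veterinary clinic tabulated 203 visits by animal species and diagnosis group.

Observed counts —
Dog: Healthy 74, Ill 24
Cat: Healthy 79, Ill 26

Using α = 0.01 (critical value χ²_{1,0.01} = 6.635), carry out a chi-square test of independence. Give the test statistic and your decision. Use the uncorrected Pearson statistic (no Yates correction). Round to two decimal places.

0.00; fail to reject H₀

Row totals: 98, 105. Column totals: 153, 50. Grand total N = 203.
Expected counts (row total × column total / N):
  Dog, Healthy: 98×153/203 = 73.862
  Dog, Ill: 98×50/203 = 24.138
  Cat, Healthy: 105×153/203 = 79.138
  Cat, Ill: 105×50/203 = 25.862
Contributions (O − E)²/E:
  (74 − 73.862)²/73.862 = 0.0003
  (24 − 24.138)²/24.138 = 0.0008
  (79 − 79.138)²/79.138 = 0.0002
  (26 − 25.862)²/25.862 = 0.0007
χ² = 0.0003 + 0.0008 + 0.0002 + 0.0007 = 0.00
df = (2−1)(2−1) = 1. Since 0.00 < 6.635, fail to reject the null hypothesis of independence at α = 0.01.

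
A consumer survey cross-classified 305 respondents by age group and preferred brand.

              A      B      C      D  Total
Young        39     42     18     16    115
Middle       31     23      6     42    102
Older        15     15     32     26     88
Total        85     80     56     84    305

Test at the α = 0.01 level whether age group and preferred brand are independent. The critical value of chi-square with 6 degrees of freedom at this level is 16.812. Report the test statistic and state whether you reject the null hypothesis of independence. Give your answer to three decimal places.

52.853; reject H₀

Grand total N = 305.
Expected counts (row total × column total / N):
  Young, A: 115×85/305 = 32.04918
  Young, B: 115×80/305 = 30.16393
  Young, C: 115×56/305 = 21.11475
  Young, D: 115×84/305 = 31.67213
  Middle, A: 102×85/305 = 28.42623
  Middle, B: 102×80/305 = 26.75410
  Middle, C: 102×56/305 = 18.72787
  Middle, D: 102×84/305 = 28.09180
  Older, A: 88×85/305 = 24.52459
  Older, B: 88×80/305 = 23.08197
  Older, C: 88×56/305 = 16.15738
  Older, D: 88×84/305 = 24.23607
Contributions (O − E)²/E:
  (39 − 32.04918)²/32.04918 = 1.5075
  (42 − 30.16393)²/30.16393 = 4.6444
  (18 − 21.11475)²/21.11475 = 0.4595
  (16 − 31.67213)²/31.67213 = 7.7549
  (31 − 28.42623)²/28.42623 = 0.2330
  (23 − 26.75410)²/26.75410 = 0.5268
  (6 − 18.72787)²/18.72787 = 8.6501
  (42 − 28.09180)²/28.09180 = 6.8859
  (15 − 24.52459)²/24.52459 = 3.6991
  (15 − 23.08197)²/23.08197 = 2.8298
  (32 − 16.15738)²/16.15738 = 15.5340
  (26 − 24.23607)²/24.23607 = 0.1284
χ² = 1.5075 + 4.6444 + 0.4595 + 7.7549 + 0.2330 + 0.5268 + 8.6501 + 6.8859 + 3.6991 + 2.8298 + 15.5340 + 0.1284 = 52.853
df = (3−1)(4−1) = 6. Since 52.853 > 16.812, reject the null hypothesis of independence at α = 0.01.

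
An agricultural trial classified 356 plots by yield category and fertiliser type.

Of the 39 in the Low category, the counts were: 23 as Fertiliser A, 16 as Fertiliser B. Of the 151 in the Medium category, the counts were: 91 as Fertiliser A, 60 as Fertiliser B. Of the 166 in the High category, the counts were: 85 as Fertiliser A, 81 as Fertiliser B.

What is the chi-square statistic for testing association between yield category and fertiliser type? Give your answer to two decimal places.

Row totals: 39, 151, 166. Column totals: 199, 157. Grand total N = 356.
Expected counts (row total × column total / N):
  Low, Fertiliser A: 39×199/356 = 21.801
  Low, Fertiliser B: 39×157/356 = 17.199
  Medium, Fertiliser A: 151×199/356 = 84.407
  Medium, Fertiliser B: 151×157/356 = 66.593
  High, Fertiliser A: 166×199/356 = 92.792
  High, Fertiliser B: 166×157/356 = 73.208
Contributions (O − E)²/E:
  (23 − 21.801)²/21.801 = 0.0659
  (16 − 17.199)²/17.199 = 0.0836
  (91 − 84.407)²/84.407 = 0.5150
  (60 − 66.593)²/66.593 = 0.6527
  (85 − 92.792)²/92.792 = 0.6543
  (81 − 73.208)²/73.208 = 0.8294
χ² = 0.0659 + 0.0836 + 0.5150 + 0.6527 + 0.6543 + 0.8294 = 2.80

2.80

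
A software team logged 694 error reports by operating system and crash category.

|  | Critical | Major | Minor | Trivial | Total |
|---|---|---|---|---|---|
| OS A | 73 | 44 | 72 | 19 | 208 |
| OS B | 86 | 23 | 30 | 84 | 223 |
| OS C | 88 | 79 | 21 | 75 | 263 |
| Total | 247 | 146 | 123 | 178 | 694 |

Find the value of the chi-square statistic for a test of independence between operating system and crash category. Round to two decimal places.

108.60

Grand total N = 694.
Expected counts (row total × column total / N):
  OS A, Critical: 208×247/694 = 74.029
  OS A, Major: 208×146/694 = 43.758
  OS A, Minor: 208×123/694 = 36.865
  OS A, Trivial: 208×178/694 = 53.349
  OS B, Critical: 223×247/694 = 79.367
  OS B, Major: 223×146/694 = 46.914
  OS B, Minor: 223×123/694 = 39.523
  OS B, Trivial: 223×178/694 = 57.196
  OS C, Critical: 263×247/694 = 93.604
  OS C, Major: 263×146/694 = 55.329
  OS C, Minor: 263×123/694 = 46.612
  OS C, Trivial: 263×178/694 = 67.455
Contributions (O − E)²/E:
  (73 − 74.029)²/74.029 = 0.0143
  (44 − 43.758)²/43.758 = 0.0013
  (72 − 36.865)²/36.865 = 33.4862
  (19 − 53.349)²/53.349 = 22.1158
  (86 − 79.367)²/79.367 = 0.5543
  (23 − 46.914)²/46.914 = 12.1900
  (30 − 39.523)²/39.523 = 2.2946
  (84 − 57.196)²/57.196 = 12.5613
  (88 − 93.604)²/93.604 = 0.3355
  (79 − 55.329)²/55.329 = 10.1270
  (21 − 46.612)²/46.612 = 14.0731
  (75 − 67.455)²/67.455 = 0.8439
χ² = 0.0143 + 0.0013 + 33.4862 + 22.1158 + 0.5543 + 12.1900 + 2.2946 + 12.5613 + 0.3355 + 10.1270 + 14.0731 + 0.8439 = 108.60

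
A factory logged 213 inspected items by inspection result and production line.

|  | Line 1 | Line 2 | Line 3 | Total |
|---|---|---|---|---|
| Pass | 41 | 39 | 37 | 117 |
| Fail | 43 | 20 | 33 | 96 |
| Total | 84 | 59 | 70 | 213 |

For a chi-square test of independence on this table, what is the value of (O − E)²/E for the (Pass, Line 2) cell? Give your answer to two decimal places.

1.34

Row total (Pass) = 117; column total (Line 2) = 59; N = 213.
Expected count E = 117 × 59 / 213 = 32.408.
Contribution = (O − E)²/E = (39 − 32.408)² / 32.408 = 1.34.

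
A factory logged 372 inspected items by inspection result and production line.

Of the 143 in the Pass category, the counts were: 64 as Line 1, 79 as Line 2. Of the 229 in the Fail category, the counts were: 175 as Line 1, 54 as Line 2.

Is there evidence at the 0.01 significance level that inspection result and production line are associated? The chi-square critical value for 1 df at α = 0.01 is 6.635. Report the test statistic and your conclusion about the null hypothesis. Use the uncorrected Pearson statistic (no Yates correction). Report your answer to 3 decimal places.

38.423; reject H₀

Row totals: 143, 229. Column totals: 239, 133. Grand total N = 372.
Expected counts (row total × column total / N):
  Pass, Line 1: 143×239/372 = 91.87366
  Pass, Line 2: 143×133/372 = 51.12634
  Fail, Line 1: 229×239/372 = 147.12634
  Fail, Line 2: 229×133/372 = 81.87366
Contributions (O − E)²/E:
  (64 − 91.87366)²/91.87366 = 8.4566
  (79 − 51.12634)²/51.12634 = 15.1965
  (175 − 147.12634)²/147.12634 = 5.2808
  (54 − 81.87366)²/81.87366 = 9.4895
χ² = 8.4566 + 15.1965 + 5.2808 + 9.4895 = 38.423
df = (2−1)(2−1) = 1. Since 38.423 > 6.635, reject the null hypothesis of independence at α = 0.01.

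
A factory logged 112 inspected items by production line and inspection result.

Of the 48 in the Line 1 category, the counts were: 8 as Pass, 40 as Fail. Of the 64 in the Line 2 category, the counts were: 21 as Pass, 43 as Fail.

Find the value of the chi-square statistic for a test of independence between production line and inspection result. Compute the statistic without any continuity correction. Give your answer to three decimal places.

3.726

Row totals: 48, 64. Column totals: 29, 83. Grand total N = 112.
Expected counts (row total × column total / N):
  Line 1, Pass: 48×29/112 = 12.42857
  Line 1, Fail: 48×83/112 = 35.57143
  Line 2, Pass: 64×29/112 = 16.57143
  Line 2, Fail: 64×83/112 = 47.42857
Contributions (O − E)²/E:
  (8 − 12.42857)²/12.42857 = 1.5780
  (40 − 35.57143)²/35.57143 = 0.5513
  (21 − 16.57143)²/16.57143 = 1.1835
  (43 − 47.42857)²/47.42857 = 0.4135
χ² = 1.5780 + 0.5513 + 1.1835 + 0.4135 = 3.726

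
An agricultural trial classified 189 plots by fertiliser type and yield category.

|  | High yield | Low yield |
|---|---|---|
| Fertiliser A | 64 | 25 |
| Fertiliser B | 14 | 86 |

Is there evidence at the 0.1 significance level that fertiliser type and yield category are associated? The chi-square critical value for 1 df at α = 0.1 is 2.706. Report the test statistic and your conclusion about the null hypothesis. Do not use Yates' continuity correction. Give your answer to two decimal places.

Row totals: 89, 100. Column totals: 78, 111. Grand total N = 189.
Expected counts (row total × column total / N):
  Fertiliser A, High yield: 89×78/189 = 36.7302
  Fertiliser A, Low yield: 89×111/189 = 52.2698
  Fertiliser B, High yield: 100×78/189 = 41.2698
  Fertiliser B, Low yield: 100×111/189 = 58.7302
Contributions (O − E)²/E:
  (64 − 36.7302)²/36.7302 = 20.2461
  (25 − 52.2698)²/52.2698 = 14.2270
  (14 − 41.2698)²/41.2698 = 18.0190
  (86 − 58.7302)²/58.7302 = 12.6620
χ² = 20.2461 + 14.2270 + 18.0190 + 12.6620 = 65.15
df = (2−1)(2−1) = 1. Since 65.15 > 2.706, reject the null hypothesis of independence at α = 0.1.

65.15; reject H₀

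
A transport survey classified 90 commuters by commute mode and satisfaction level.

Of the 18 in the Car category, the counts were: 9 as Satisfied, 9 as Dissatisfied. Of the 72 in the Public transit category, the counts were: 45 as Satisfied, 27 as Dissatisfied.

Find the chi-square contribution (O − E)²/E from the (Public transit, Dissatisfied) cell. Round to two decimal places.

0.11

Row total (Public transit) = 72; column total (Dissatisfied) = 36; N = 90.
Expected count E = 72 × 36 / 90 = 28.800.
Contribution = (O − E)²/E = (27 − 28.800)² / 28.800 = 0.11.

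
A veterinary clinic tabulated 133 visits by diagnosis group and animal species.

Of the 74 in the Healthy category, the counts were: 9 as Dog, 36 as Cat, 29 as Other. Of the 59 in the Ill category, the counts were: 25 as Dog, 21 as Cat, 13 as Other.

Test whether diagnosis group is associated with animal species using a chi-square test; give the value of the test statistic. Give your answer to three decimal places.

Row totals: 74, 59. Column totals: 34, 57, 42. Grand total N = 133.
Expected counts (row total × column total / N):
  Healthy, Dog: 74×34/133 = 18.9173
  Healthy, Cat: 74×57/133 = 31.7143
  Healthy, Other: 74×42/133 = 23.3684
  Ill, Dog: 59×34/133 = 15.0827
  Ill, Cat: 59×57/133 = 25.2857
  Ill, Other: 59×42/133 = 18.6316
Contributions (O − E)²/E:
  (9 − 18.9173)²/18.9173 = 5.1991
  (36 − 31.7143)²/31.7143 = 0.5791
  (29 − 23.3684)²/23.3684 = 1.3572
  (25 − 15.0827)²/15.0827 = 6.5209
  (21 − 25.2857)²/25.2857 = 0.7264
  (13 − 18.6316)²/18.6316 = 1.7022
χ² = 5.1991 + 0.5791 + 1.3572 + 6.5209 + 0.7264 + 1.7022 = 16.085

16.085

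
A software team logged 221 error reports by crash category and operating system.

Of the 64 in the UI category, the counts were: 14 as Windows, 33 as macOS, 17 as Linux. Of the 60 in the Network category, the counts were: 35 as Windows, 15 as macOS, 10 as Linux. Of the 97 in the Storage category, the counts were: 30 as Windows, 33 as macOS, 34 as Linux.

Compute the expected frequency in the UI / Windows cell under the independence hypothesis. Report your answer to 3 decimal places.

22.878

Row total (UI) = 64; column total (Windows) = 79; grand total N = 221.
Expected count = (row total × column total) / N = 64 × 79 / 221 = 22.878.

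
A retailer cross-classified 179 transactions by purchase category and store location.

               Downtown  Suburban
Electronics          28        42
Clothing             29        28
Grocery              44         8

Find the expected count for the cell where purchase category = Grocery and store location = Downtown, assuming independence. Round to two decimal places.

29.34

Row total (Grocery) = 52; column total (Downtown) = 101; grand total N = 179.
Expected count = (row total × column total) / N = 52 × 101 / 179 = 29.34.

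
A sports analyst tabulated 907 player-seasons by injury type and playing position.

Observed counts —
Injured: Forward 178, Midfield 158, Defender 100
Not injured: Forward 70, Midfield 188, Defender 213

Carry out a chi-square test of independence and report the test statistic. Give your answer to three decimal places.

89.211

Row totals: 436, 471. Column totals: 248, 346, 313. Grand total N = 907.
Expected counts (row total × column total / N):
  Injured, Forward: 436×248/907 = 119.2150
  Injured, Midfield: 436×346/907 = 166.3241
  Injured, Defender: 436×313/907 = 150.4609
  Not injured, Forward: 471×248/907 = 128.7850
  Not injured, Midfield: 471×346/907 = 179.6759
  Not injured, Defender: 471×313/907 = 162.5391
Contributions (O − E)²/E:
  (178 − 119.2150)²/119.2150 = 28.9869
  (158 − 166.3241)²/166.3241 = 0.4166
  (100 − 150.4609)²/150.4609 = 16.9233
  (70 − 128.7850)²/128.7850 = 26.8329
  (188 − 179.6759)²/179.6759 = 0.3856
  (213 − 162.5391)²/162.5391 = 15.6658
χ² = 28.9869 + 0.4166 + 16.9233 + 26.8329 + 0.3856 + 15.6658 = 89.211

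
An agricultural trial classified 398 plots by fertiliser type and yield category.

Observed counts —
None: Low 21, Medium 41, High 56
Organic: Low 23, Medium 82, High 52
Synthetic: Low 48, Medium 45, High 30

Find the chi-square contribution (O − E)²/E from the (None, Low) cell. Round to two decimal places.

1.44

Row total (None) = 118; column total (Low) = 92; N = 398.
Expected count E = 118 × 92 / 398 = 27.276.
Contribution = (O − E)²/E = (21 − 27.276)² / 27.276 = 1.44.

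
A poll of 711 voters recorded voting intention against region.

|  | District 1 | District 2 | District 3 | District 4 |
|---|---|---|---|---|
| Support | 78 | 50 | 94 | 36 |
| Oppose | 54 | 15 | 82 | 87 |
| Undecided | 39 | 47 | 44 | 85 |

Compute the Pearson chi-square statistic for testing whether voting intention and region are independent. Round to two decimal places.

71.99

Row totals: 258, 238, 215. Column totals: 171, 112, 220, 208. Grand total N = 711.
Expected counts (row total × column total / N):
  Support, District 1: 258×171/711 = 62.051
  Support, District 2: 258×112/711 = 40.641
  Support, District 3: 258×220/711 = 79.831
  Support, District 4: 258×208/711 = 75.477
  Oppose, District 1: 238×171/711 = 57.241
  Oppose, District 2: 238×112/711 = 37.491
  Oppose, District 3: 238×220/711 = 73.643
  Oppose, District 4: 238×208/711 = 69.626
  Undecided, District 1: 215×171/711 = 51.709
  Undecided, District 2: 215×112/711 = 33.868
  Undecided, District 3: 215×220/711 = 66.526
  Undecided, District 4: 215×208/711 = 62.897
Contributions (O − E)²/E:
  (78 − 62.051)²/62.051 = 4.0994
  (50 − 40.641)²/40.641 = 2.1552
  (94 − 79.831)²/79.831 = 2.5148
  (36 − 75.477)²/75.477 = 20.6478
  (54 − 57.241)²/57.241 = 0.1835
  (15 − 37.491)²/37.491 = 13.4924
  (82 − 73.643)²/73.643 = 0.9484
  (87 − 69.626)²/69.626 = 4.3354
  (39 − 51.709)²/51.709 = 3.1236
  (47 − 33.868)²/33.868 = 5.0918
  (44 − 66.526)²/66.526 = 7.6274
  (85 − 62.897)²/62.897 = 7.7673
χ² = 4.0994 + 2.1552 + 2.5148 + 20.6478 + 0.1835 + 13.4924 + 0.9484 + 4.3354 + 3.1236 + 5.0918 + 7.6274 + 7.7673 = 71.99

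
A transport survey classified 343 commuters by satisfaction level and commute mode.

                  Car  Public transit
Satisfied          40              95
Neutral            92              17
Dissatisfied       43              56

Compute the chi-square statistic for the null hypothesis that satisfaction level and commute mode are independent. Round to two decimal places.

75.61

Row totals: 135, 109, 99. Column totals: 175, 168. Grand total N = 343.
Expected counts (row total × column total / N):
  Satisfied, Car: 135×175/343 = 68.878
  Satisfied, Public transit: 135×168/343 = 66.122
  Neutral, Car: 109×175/343 = 55.612
  Neutral, Public transit: 109×168/343 = 53.388
  Dissatisfied, Car: 99×175/343 = 50.510
  Dissatisfied, Public transit: 99×168/343 = 48.490
Contributions (O − E)²/E:
  (40 − 68.878)²/68.878 = 12.1075
  (95 − 66.122)²/66.122 = 12.6121
  (92 − 55.612)²/55.612 = 23.8094
  (17 − 53.388)²/53.388 = 24.8012
  (43 − 50.510)²/50.510 = 1.1166
  (56 − 48.490)²/48.490 = 1.1631
χ² = 12.1075 + 12.6121 + 23.8094 + 24.8012 + 1.1166 + 1.1631 = 75.61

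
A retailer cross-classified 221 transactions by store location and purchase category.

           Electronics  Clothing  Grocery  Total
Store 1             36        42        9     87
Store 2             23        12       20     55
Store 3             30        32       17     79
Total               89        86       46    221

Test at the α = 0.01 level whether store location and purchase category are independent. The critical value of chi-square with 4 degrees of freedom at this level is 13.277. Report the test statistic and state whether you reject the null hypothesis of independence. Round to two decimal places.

Grand total N = 221.
Expected counts (row total × column total / N):
  Store 1, Electronics: 87×89/221 = 35.036
  Store 1, Clothing: 87×86/221 = 33.855
  Store 1, Grocery: 87×46/221 = 18.109
  Store 2, Electronics: 55×89/221 = 22.149
  Store 2, Clothing: 55×86/221 = 21.403
  Store 2, Grocery: 55×46/221 = 11.448
  Store 3, Electronics: 79×89/221 = 31.814
  Store 3, Clothing: 79×86/221 = 30.742
  Store 3, Grocery: 79×46/221 = 16.443
Contributions (O − E)²/E:
  (36 − 35.036)²/35.036 = 0.0265
  (42 − 33.855)²/33.855 = 1.9596
  (9 − 18.109)²/18.109 = 4.5819
  (23 − 22.149)²/22.149 = 0.0327
  (12 − 21.403)²/21.403 = 4.1310
  (20 − 11.448)²/11.448 = 6.3886
  (30 − 31.814)²/31.814 = 0.1034
  (32 − 30.742)²/30.742 = 0.0515
  (17 − 16.443)²/16.443 = 0.0189
χ² = 0.0265 + 1.9596 + 4.5819 + 0.0327 + 4.1310 + 6.3886 + 0.1034 + 0.0515 + 0.0189 = 17.29
df = (3−1)(3−1) = 4. Since 17.29 > 13.277, reject the null hypothesis of independence at α = 0.01.

17.29; reject H₀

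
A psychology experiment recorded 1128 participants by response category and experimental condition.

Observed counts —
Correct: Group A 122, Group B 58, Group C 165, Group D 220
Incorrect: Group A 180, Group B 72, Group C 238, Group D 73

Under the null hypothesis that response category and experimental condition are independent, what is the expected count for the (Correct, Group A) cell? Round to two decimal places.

151.27

Row total (Correct) = 565; column total (Group A) = 302; grand total N = 1128.
Expected count = (row total × column total) / N = 565 × 302 / 1128 = 151.27.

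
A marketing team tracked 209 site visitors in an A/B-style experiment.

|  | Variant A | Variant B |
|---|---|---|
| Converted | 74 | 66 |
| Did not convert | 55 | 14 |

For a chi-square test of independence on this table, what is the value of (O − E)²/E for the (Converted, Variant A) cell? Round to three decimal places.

1.783

Row total (Converted) = 140; column total (Variant A) = 129; N = 209.
Expected count E = 140 × 129 / 209 = 86.41148.
Contribution = (O − E)²/E = (74 − 86.41148)² / 86.41148 = 1.783.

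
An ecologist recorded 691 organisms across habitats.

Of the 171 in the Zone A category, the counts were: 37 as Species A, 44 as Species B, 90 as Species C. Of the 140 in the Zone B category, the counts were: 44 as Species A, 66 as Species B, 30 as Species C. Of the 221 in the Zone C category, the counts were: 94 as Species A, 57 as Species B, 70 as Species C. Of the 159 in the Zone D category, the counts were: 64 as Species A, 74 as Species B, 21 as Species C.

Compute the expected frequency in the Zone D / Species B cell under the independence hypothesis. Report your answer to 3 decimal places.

Row total (Zone D) = 159; column total (Species B) = 241; grand total N = 691.
Expected count = (row total × column total) / N = 159 × 241 / 691 = 55.454.

55.454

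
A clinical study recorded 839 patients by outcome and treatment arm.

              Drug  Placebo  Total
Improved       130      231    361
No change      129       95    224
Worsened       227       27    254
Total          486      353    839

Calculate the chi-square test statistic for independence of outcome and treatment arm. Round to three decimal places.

Grand total N = 839.
Expected counts (row total × column total / N):
  Improved, Drug: 361×486/839 = 209.1132
  Improved, Placebo: 361×353/839 = 151.8868
  No change, Drug: 224×486/839 = 129.7545
  No change, Placebo: 224×353/839 = 94.2455
  Worsened, Drug: 254×486/839 = 147.1323
  Worsened, Placebo: 254×353/839 = 106.8677
Contributions (O − E)²/E:
  (130 − 209.1132)²/209.1132 = 29.9307
  (231 − 151.8868)²/151.8868 = 41.2077
  (129 − 129.7545)²/129.7545 = 0.0044
  (95 − 94.2455)²/94.2455 = 0.0060
  (227 − 147.1323)²/147.1323 = 43.3545
  (27 − 106.8677)²/106.8677 = 59.6892
χ² = 29.9307 + 41.2077 + 0.0044 + 0.0060 + 43.3545 + 59.6892 = 174.193

174.193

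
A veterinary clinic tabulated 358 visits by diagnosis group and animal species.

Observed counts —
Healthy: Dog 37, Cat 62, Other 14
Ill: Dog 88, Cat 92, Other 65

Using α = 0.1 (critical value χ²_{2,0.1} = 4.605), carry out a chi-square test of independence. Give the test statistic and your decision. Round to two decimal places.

Row totals: 113, 245. Column totals: 125, 154, 79. Grand total N = 358.
Expected counts (row total × column total / N):
  Healthy, Dog: 113×125/358 = 39.455
  Healthy, Cat: 113×154/358 = 48.609
  Healthy, Other: 113×79/358 = 24.936
  Ill, Dog: 245×125/358 = 85.545
  Ill, Cat: 245×154/358 = 105.391
  Ill, Other: 245×79/358 = 54.064
Contributions (O − E)²/E:
  (37 − 39.455)²/39.455 = 0.1528
  (62 − 48.609)²/48.609 = 3.6890
  (14 − 24.936)²/24.936 = 4.7961
  (88 − 85.545)²/85.545 = 0.0705
  (92 − 105.391)²/105.391 = 1.7015
  (65 − 54.064)²/54.064 = 2.2121
χ² = 0.1528 + 3.6890 + 4.7961 + 0.0705 + 1.7015 + 2.2121 = 12.62
df = (2−1)(3−1) = 2. Since 12.62 > 4.605, reject the null hypothesis of independence at α = 0.1.

12.62; reject H₀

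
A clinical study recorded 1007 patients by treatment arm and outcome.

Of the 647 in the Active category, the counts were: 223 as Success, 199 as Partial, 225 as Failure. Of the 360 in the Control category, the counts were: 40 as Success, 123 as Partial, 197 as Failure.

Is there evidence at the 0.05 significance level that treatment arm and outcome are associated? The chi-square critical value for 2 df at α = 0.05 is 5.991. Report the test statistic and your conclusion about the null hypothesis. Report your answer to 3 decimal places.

71.110; reject H₀

Row totals: 647, 360. Column totals: 263, 322, 422. Grand total N = 1007.
Expected counts (row total × column total / N):
  Active, Success: 647×263/1007 = 168.9782
  Active, Partial: 647×322/1007 = 206.8858
  Active, Failure: 647×422/1007 = 271.1360
  Control, Success: 360×263/1007 = 94.0218
  Control, Partial: 360×322/1007 = 115.1142
  Control, Failure: 360×422/1007 = 150.8640
Contributions (O − E)²/E:
  (223 − 168.9782)²/168.9782 = 17.2706
  (199 − 206.8858)²/206.8858 = 0.3006
  (225 − 271.1360)²/271.1360 = 7.8504
  (40 − 94.0218)²/94.0218 = 31.0391
  (123 − 115.1142)²/115.1142 = 0.5402
  (197 − 150.8640)²/150.8640 = 14.1089
χ² = 17.2706 + 0.3006 + 7.8504 + 31.0391 + 0.5402 + 14.1089 = 71.110
df = (2−1)(3−1) = 2. Since 71.110 > 5.991, reject the null hypothesis of independence at α = 0.05.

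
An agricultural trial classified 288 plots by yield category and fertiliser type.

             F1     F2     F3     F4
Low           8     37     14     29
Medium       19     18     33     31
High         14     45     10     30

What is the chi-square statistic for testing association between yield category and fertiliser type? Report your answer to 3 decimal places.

30.030

Row totals: 88, 101, 99. Column totals: 41, 100, 57, 90. Grand total N = 288.
Expected counts (row total × column total / N):
  Low, F1: 88×41/288 = 12.5278
  Low, F2: 88×100/288 = 30.5556
  Low, F3: 88×57/288 = 17.4167
  Low, F4: 88×90/288 = 27.5000
  Medium, F1: 101×41/288 = 14.3785
  Medium, F2: 101×100/288 = 35.0694
  Medium, F3: 101×57/288 = 19.9896
  Medium, F4: 101×90/288 = 31.5625
  High, F1: 99×41/288 = 14.0938
  High, F2: 99×100/288 = 34.3750
  High, F3: 99×57/288 = 19.5938
  High, F4: 99×90/288 = 30.9375
Contributions (O − E)²/E:
  (8 − 12.5278)²/12.5278 = 1.6364
  (37 − 30.5556)²/30.5556 = 1.3592
  (14 − 17.4167)²/17.4167 = 0.6703
  (29 − 27.5000)²/27.5000 = 0.0818
  (19 − 14.3785)²/14.3785 = 1.4854
  (18 − 35.0694)²/35.0694 = 8.3082
  (33 − 19.9896)²/19.9896 = 8.4679
  (31 − 31.5625)²/31.5625 = 0.0100
  (14 − 14.0938)²/14.0938 = 0.0006
  (45 − 34.3750)²/34.3750 = 3.2841
  (10 − 19.5938)²/19.5938 = 4.6975
  (30 − 30.9375)²/30.9375 = 0.0284
χ² = 1.6364 + 1.3592 + 0.6703 + 0.0818 + 1.4854 + 8.3082 + 8.4679 + 0.0100 + 0.0006 + 3.2841 + 4.6975 + 0.0284 = 30.030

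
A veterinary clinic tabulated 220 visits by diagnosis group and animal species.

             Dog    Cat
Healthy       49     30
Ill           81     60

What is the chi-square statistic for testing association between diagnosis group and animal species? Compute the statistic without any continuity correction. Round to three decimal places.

Row totals: 79, 141. Column totals: 130, 90. Grand total N = 220.
Expected counts (row total × column total / N):
  Healthy, Dog: 79×130/220 = 46.68182
  Healthy, Cat: 79×90/220 = 32.31818
  Ill, Dog: 141×130/220 = 83.31818
  Ill, Cat: 141×90/220 = 57.68182
Contributions (O − E)²/E:
  (49 − 46.68182)²/46.68182 = 0.1151
  (30 − 32.31818)²/32.31818 = 0.1663
  (81 − 83.31818)²/83.31818 = 0.0645
  (60 − 57.68182)²/57.68182 = 0.0932
χ² = 0.1151 + 0.1663 + 0.0645 + 0.0932 = 0.439

0.439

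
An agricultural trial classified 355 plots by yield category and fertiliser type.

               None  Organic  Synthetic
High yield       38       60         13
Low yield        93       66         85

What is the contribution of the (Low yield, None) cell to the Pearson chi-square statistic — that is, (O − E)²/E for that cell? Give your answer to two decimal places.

Row total (Low yield) = 244; column total (None) = 131; N = 355.
Expected count E = 244 × 131 / 355 = 90.039.
Contribution = (O − E)²/E = (93 − 90.039)² / 90.039 = 0.10.

0.10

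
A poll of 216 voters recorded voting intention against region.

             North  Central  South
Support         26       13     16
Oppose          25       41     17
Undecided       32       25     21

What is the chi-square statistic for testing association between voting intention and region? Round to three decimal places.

10.594

Row totals: 55, 83, 78. Column totals: 83, 79, 54. Grand total N = 216.
Expected counts (row total × column total / N):
  Support, North: 55×83/216 = 21.1343
  Support, Central: 55×79/216 = 20.1157
  Support, South: 55×54/216 = 13.7500
  Oppose, North: 83×83/216 = 31.8935
  Oppose, Central: 83×79/216 = 30.3565
  Oppose, South: 83×54/216 = 20.7500
  Undecided, North: 78×83/216 = 29.9722
  Undecided, Central: 78×79/216 = 28.5278
  Undecided, South: 78×54/216 = 19.5000
Contributions (O − E)²/E:
  (26 − 21.1343)²/21.1343 = 1.1202
  (13 − 20.1157)²/20.1157 = 2.5171
  (16 − 13.7500)²/13.7500 = 0.3682
  (25 − 31.8935)²/31.8935 = 1.4900
  (41 − 30.3565)²/30.3565 = 3.7318
  (17 − 20.7500)²/20.7500 = 0.6777
  (32 − 29.9722)²/29.9722 = 0.1372
  (25 − 28.5278)²/28.5278 = 0.4363
  (21 − 19.5000)²/19.5000 = 0.1154
χ² = 1.1202 + 2.5171 + 0.3682 + 1.4900 + 3.7318 + 0.6777 + 0.1372 + 0.4363 + 0.1154 = 10.594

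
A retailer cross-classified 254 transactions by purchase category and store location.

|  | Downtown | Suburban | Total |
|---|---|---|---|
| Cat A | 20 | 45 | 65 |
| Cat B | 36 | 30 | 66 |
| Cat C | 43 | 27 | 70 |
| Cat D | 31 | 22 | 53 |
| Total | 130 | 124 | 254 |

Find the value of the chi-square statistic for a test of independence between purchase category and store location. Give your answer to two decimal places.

15.21

Grand total N = 254.
Expected counts (row total × column total / N):
  Cat A, Downtown: 65×130/254 = 33.268
  Cat A, Suburban: 65×124/254 = 31.732
  Cat B, Downtown: 66×130/254 = 33.780
  Cat B, Suburban: 66×124/254 = 32.220
  Cat C, Downtown: 70×130/254 = 35.827
  Cat C, Suburban: 70×124/254 = 34.173
  Cat D, Downtown: 53×130/254 = 27.126
  Cat D, Suburban: 53×124/254 = 25.874
Contributions (O − E)²/E:
  (20 − 33.268)²/33.268 = 5.2916
  (45 − 31.732)²/31.732 = 5.5477
  (36 − 33.780)²/33.780 = 0.1459
  (30 − 32.220)²/32.220 = 0.1530
  (43 − 35.827)²/35.827 = 1.4361
  (27 − 34.173)²/34.173 = 1.5056
  (31 − 27.126)²/27.126 = 0.5533
  (22 − 25.874)²/25.874 = 0.5800
χ² = 5.2916 + 5.5477 + 0.1459 + 0.1530 + 1.4361 + 1.5056 + 0.5533 + 0.5800 = 15.21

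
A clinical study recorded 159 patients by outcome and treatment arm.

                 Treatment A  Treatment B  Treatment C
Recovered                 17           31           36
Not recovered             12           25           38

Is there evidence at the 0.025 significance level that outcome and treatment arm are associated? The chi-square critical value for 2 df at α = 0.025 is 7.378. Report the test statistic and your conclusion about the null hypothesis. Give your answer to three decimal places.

1.053; fail to reject H₀

Row totals: 84, 75. Column totals: 29, 56, 74. Grand total N = 159.
Expected counts (row total × column total / N):
  Recovered, Treatment A: 84×29/159 = 15.3208
  Recovered, Treatment B: 84×56/159 = 29.5849
  Recovered, Treatment C: 84×74/159 = 39.0943
  Not recovered, Treatment A: 75×29/159 = 13.6792
  Not recovered, Treatment B: 75×56/159 = 26.4151
  Not recovered, Treatment C: 75×74/159 = 34.9057
Contributions (O − E)²/E:
  (17 − 15.3208)²/15.3208 = 0.1840
  (31 − 29.5849)²/29.5849 = 0.0677
  (36 − 39.0943)²/39.0943 = 0.2449
  (12 − 13.6792)²/13.6792 = 0.2061
  (25 − 26.4151)²/26.4151 = 0.0758
  (38 − 34.9057)²/34.9057 = 0.2743
χ² = 0.1840 + 0.0677 + 0.2449 + 0.2061 + 0.0758 + 0.2743 = 1.053
df = (2−1)(3−1) = 2. Since 1.053 < 7.378, fail to reject the null hypothesis of independence at α = 0.025.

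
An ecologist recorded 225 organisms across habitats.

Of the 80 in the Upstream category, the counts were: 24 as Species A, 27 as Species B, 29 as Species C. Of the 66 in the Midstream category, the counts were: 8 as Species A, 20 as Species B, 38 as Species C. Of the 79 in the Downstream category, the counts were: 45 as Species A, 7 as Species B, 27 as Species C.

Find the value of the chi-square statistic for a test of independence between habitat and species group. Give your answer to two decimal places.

Row totals: 80, 66, 79. Column totals: 77, 54, 94. Grand total N = 225.
Expected counts (row total × column total / N):
  Upstream, Species A: 80×77/225 = 27.378
  Upstream, Species B: 80×54/225 = 19.200
  Upstream, Species C: 80×94/225 = 33.422
  Midstream, Species A: 66×77/225 = 22.587
  Midstream, Species B: 66×54/225 = 15.840
  Midstream, Species C: 66×94/225 = 27.573
  Downstream, Species A: 79×77/225 = 27.036
  Downstream, Species B: 79×54/225 = 18.960
  Downstream, Species C: 79×94/225 = 33.004
Contributions (O − E)²/E:
  (24 − 27.378)²/27.378 = 0.4168
  (27 − 19.200)²/19.200 = 3.1688
  (29 − 33.422)²/33.422 = 0.5851
  (8 − 22.587)²/22.587 = 9.4205
  (20 − 15.840)²/15.840 = 1.0925
  (38 − 27.573)²/27.573 = 3.9431
  (45 − 27.036)²/27.036 = 11.9361
  (7 − 18.960)²/18.960 = 7.5444
  (27 − 33.004)²/33.004 = 1.0922
χ² = 0.4168 + 3.1688 + 0.5851 + 9.4205 + 1.0925 + 3.9431 + 11.9361 + 7.5444 + 1.0922 = 39.20

39.20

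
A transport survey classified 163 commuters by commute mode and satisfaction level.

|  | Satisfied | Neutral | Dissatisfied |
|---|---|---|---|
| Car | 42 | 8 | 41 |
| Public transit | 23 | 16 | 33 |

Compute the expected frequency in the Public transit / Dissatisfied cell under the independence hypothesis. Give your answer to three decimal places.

Row total (Public transit) = 72; column total (Dissatisfied) = 74; grand total N = 163.
Expected count = (row total × column total) / N = 72 × 74 / 163 = 32.687.

32.687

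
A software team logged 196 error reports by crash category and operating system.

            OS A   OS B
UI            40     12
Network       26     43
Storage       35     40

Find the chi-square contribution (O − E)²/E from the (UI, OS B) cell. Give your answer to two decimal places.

Row total (UI) = 52; column total (OS B) = 95; N = 196.
Expected count E = 52 × 95 / 196 = 25.204.
Contribution = (O − E)²/E = (12 − 25.204)² / 25.204 = 6.92.

6.92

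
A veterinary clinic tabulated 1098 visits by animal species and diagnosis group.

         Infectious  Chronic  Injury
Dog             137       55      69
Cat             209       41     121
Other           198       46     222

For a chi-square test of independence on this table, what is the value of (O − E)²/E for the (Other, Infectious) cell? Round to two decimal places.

Row total (Other) = 466; column total (Infectious) = 544; N = 1098.
Expected count E = 466 × 544 / 1098 = 230.878.
Contribution = (O − E)²/E = (198 − 230.878)² / 230.878 = 4.68.

4.68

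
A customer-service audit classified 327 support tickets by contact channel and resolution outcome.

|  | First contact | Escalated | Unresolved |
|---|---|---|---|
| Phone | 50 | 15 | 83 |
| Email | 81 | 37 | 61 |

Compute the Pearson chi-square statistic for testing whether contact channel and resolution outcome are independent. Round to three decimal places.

17.221

Row totals: 148, 179. Column totals: 131, 52, 144. Grand total N = 327.
Expected counts (row total × column total / N):
  Phone, First contact: 148×131/327 = 59.2905
  Phone, Escalated: 148×52/327 = 23.5352
  Phone, Unresolved: 148×144/327 = 65.1743
  Email, First contact: 179×131/327 = 71.7095
  Email, Escalated: 179×52/327 = 28.4648
  Email, Unresolved: 179×144/327 = 78.8257
Contributions (O − E)²/E:
  (50 − 59.2905)²/59.2905 = 1.4558
  (15 − 23.5352)²/23.5352 = 3.0953
  (83 − 65.1743)²/65.1743 = 4.8755
  (81 − 71.7095)²/71.7095 = 1.2037
  (37 − 28.4648)²/28.4648 = 2.5593
  (61 − 78.8257)²/78.8257 = 4.0311
χ² = 1.4558 + 3.0953 + 4.8755 + 1.2037 + 2.5593 + 4.0311 = 17.221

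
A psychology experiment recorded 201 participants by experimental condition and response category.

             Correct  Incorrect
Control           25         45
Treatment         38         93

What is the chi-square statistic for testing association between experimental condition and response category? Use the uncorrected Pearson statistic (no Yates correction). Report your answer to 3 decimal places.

Row totals: 70, 131. Column totals: 63, 138. Grand total N = 201.
Expected counts (row total × column total / N):
  Control, Correct: 70×63/201 = 21.9403
  Control, Incorrect: 70×138/201 = 48.0597
  Treatment, Correct: 131×63/201 = 41.0597
  Treatment, Incorrect: 131×138/201 = 89.9403
Contributions (O − E)²/E:
  (25 − 21.9403)²/21.9403 = 0.4267
  (45 − 48.0597)²/48.0597 = 0.1948
  (38 − 41.0597)²/41.0597 = 0.2280
  (93 − 89.9403)²/89.9403 = 0.1041
χ² = 0.4267 + 0.1948 + 0.2280 + 0.1041 = 0.954

0.954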